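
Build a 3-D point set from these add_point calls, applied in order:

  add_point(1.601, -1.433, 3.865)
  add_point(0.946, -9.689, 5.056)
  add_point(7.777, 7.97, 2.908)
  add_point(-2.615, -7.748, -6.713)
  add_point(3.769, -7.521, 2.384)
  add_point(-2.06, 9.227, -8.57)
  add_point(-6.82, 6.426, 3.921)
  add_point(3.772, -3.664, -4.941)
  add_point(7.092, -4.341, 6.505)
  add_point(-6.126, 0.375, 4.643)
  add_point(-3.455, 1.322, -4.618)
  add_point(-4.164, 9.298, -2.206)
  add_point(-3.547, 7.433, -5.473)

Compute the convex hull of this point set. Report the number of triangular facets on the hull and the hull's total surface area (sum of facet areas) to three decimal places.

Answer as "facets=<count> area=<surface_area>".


facets=18 area=824.183

Hull vertices (11/13): indices [1, 2, 3, 4, 5, 6, 7, 8, 9, 11, 12].

Per-facet area ½‖(b−a)×(c−a)‖:
  f1: (p8, p2, p6) → 93.0681
  f2: (p11, p2, p6) → 47.4293
  f3: (p11, p5, p2) → 43.6104
  f4: (p12, p3, p6) → 76.2897
  f5: (p12, p3, p5) → 27.4479
  f6: (p12, p11, p6) → 11.2055
  f7: (p12, p11, p5) → 6.3079
  f8: (p7, p5, p2) → 94.6241
  f9: (p7, p3, p5) → 56.6832
  f10: (p7, p8, p2) → 72.9311
  f11: (p9, p8, p6) → 38.7756
  f12: (p9, p8, p1) → 50.6862
  f13: (p9, p3, p6) → 38.4521
  f14: (p9, p3, p1) → 72.4795
  f15: (p4, p8, p1) → 13.4885
  f16: (p4, p7, p8) → 23.9417
  f17: (p4, p3, p1) → 24.5668
  f18: (p4, p7, p3) → 32.1952
Σ area = 824.183

Check V−E+F: 11 − 27 + 18 = 2.


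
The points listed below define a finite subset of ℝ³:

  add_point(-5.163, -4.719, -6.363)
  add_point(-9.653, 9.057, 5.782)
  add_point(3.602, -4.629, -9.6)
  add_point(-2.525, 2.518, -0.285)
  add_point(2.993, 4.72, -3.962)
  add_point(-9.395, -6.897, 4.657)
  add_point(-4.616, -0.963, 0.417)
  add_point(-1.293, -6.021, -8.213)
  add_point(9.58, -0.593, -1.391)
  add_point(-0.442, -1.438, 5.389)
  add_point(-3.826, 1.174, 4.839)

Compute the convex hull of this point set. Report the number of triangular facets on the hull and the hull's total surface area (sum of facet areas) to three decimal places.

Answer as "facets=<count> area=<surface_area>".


facets=12 area=704.209

Extreme-point indices: [0, 1, 2, 4, 5, 7, 8, 9] — 8 of 11 on the boundary.

Triangle areas on the boundary:
  f1: (p2, p5, p8) → 105.0557
  f2: (p4, p8, p1) → 60.8291
  f3: (p4, p2, p8) → 44.2076
  f4: (p9, p8, p1) → 72.9642
  f5: (p9, p5, p1) → 72.3575
  f6: (p9, p5, p8) → 45.4637
  f7: (p0, p5, p1) → 95.4152
  f8: (p0, p4, p1) → 103.2712
  f9: (p0, p4, p2) → 49.8039
  f10: (p7, p2, p5) → 27.4179
  f11: (p7, p0, p5) → 20.8826
  f12: (p7, p0, p2) → 6.5403
Σ area = 704.209

Check V−E+F: 8 − 18 + 12 = 2.


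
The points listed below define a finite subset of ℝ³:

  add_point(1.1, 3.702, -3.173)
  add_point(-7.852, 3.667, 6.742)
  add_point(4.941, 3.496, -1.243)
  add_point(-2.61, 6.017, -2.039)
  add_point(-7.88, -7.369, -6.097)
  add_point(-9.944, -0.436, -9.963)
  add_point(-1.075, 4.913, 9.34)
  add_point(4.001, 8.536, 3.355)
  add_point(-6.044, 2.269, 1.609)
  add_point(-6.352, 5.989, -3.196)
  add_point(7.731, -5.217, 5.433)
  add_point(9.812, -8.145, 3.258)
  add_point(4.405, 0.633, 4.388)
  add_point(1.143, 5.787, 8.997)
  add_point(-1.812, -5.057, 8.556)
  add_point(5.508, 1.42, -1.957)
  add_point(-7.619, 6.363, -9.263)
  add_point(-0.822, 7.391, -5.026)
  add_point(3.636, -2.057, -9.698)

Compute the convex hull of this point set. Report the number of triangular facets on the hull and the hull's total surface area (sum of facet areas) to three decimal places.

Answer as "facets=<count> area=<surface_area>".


facets=26 area=1080.469

Points on the hull: [1, 2, 4, 5, 6, 7, 9, 10, 11, 13, 14, 15, 16, 17, 18] (15 of 19).

Triangle areas on the boundary:
  f1: (p13, p14, p6) → 10.9744
  f2: (p15, p18, p11) → 50.3279
  f3: (p4, p14, p11) → 105.0779
  f4: (p4, p18, p5) → 52.3551
  f5: (p4, p18, p11) → 102.6929
  f6: (p1, p14, p6) → 35.6189
  f7: (p1, p4, p5) → 68.1237
  f8: (p1, p4, p14) → 83.5354
  f9: (p1, p9, p7) → 60.7362
  f10: (p1, p13, p7) → 31.4226
  f11: (p1, p13, p6) → 4.5459
  f12: (p16, p9, p7) → 28.9068
  f13: (p16, p18, p5) → 48.2771
  f14: (p16, p1, p5) → 58.4689
  f15: (p16, p1, p9) → 12.1487
  f16: (p10, p14, p11) → 16.1469
  f17: (p10, p13, p14) → 55.0676
  f18: (p10, p7, p11) → 20.9983
  f19: (p10, p13, p7) → 45.6928
  f20: (p2, p15, p18) → 7.9329
  f21: (p2, p7, p11) → 40.9335
  f22: (p2, p15, p11) → 9.4923
  f23: (p17, p16, p7) → 18.4163
  f24: (p17, p16, p18) → 46.2045
  f25: (p17, p2, p7) → 26.9945
  f26: (p17, p2, p18) → 39.3771
Σ area = 1080.469

Euler characteristic 15−39+26 = 2 ✓


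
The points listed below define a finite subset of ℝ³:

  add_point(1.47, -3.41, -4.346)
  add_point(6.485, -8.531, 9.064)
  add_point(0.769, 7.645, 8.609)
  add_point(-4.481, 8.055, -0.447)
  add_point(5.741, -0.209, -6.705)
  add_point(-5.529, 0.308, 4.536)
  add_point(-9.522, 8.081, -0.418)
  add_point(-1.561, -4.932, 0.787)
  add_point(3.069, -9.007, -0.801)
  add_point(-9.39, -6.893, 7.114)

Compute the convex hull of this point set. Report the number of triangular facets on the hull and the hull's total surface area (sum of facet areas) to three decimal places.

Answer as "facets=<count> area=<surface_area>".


8 of the 10 inputs are extreme points: [0, 1, 2, 3, 4, 6, 8, 9].

Triangle areas on the boundary:
  f1: (p8, p4, p1) → 52.4924
  f2: (p9, p8, p1) → 75.7441
  f3: (p2, p4, p1) → 134.6052
  f4: (p2, p9, p6) → 108.3364
  f5: (p2, p9, p1) → 124.6857
  f6: (p0, p4, p6) → 46.7939
  f7: (p0, p8, p4) → 17.3456
  f8: (p0, p9, p6) → 116.9046
  f9: (p0, p9, p8) → 50.7795
  f10: (p3, p4, p6) → 25.9324
  f11: (p3, p2, p6) → 22.9224
  f12: (p3, p2, p4) → 76.2547
Σ area = 852.797

Check V−E+F: 8 − 18 + 12 = 2.

facets=12 area=852.797


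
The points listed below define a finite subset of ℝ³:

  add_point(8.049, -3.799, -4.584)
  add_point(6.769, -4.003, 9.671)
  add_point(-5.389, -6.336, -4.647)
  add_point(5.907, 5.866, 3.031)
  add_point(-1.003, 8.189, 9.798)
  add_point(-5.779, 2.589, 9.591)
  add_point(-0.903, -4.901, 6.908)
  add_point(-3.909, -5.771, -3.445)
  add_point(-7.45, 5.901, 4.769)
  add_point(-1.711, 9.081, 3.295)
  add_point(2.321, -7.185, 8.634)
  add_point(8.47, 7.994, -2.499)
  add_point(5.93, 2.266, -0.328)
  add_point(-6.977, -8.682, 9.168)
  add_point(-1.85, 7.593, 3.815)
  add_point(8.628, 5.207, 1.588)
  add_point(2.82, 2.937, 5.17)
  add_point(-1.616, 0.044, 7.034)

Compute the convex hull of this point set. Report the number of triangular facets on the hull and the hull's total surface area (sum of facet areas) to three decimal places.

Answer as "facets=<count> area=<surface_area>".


facets=18 area=975.225

Points on the hull: [0, 1, 2, 4, 5, 8, 9, 10, 11, 13, 15] (11 of 18).

Per-facet area ½‖(b−a)×(c−a)‖:
  f1: (p2, p13, p8) → 96.5761
  f2: (p11, p4, p15) → 29.9098
  f3: (p11, p0, p15) → 27.0560
  f4: (p11, p0, p2) → 79.9702
  f5: (p5, p13, p8) → 30.2227
  f6: (p5, p4, p8) → 21.8806
  f7: (p1, p4, p15) → 75.4033
  f8: (p1, p0, p15) → 65.5697
  f9: (p1, p5, p13) → 74.7311
  f10: (p1, p5, p4) → 50.8962
  f11: (p9, p2, p8) → 51.9583
  f12: (p9, p11, p2) → 103.5100
  f13: (p9, p4, p8) → 21.8010
  f14: (p9, p11, p4) → 35.9243
  f15: (p10, p1, p13) → 13.0447
  f16: (p10, p1, p0) → 39.6143
  f17: (p10, p2, p13) → 65.2648
  f18: (p10, p0, p2) → 91.8918
Σ area = 975.225

Euler characteristic 11−27+18 = 2 ✓


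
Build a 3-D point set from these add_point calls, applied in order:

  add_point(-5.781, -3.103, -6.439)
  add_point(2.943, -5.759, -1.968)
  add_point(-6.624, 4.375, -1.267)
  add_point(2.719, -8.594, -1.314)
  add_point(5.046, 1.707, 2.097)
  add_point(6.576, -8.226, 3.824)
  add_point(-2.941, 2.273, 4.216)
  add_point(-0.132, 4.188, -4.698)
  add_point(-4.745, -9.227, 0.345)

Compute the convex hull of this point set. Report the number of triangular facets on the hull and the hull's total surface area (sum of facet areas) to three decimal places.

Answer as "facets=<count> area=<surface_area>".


facets=14 area=479.202

9 of the 9 inputs are extreme points: [0, 1, 2, 3, 4, 5, 6, 7, 8].

Facet areas (half cross-product norm):
  f1: (p0, p8, p2) → 41.5927
  f2: (p7, p0, p2) → 31.1956
  f3: (p6, p8, p2) → 42.4758
  f4: (p6, p8, p5) → 69.2790
  f5: (p3, p8, p5) → 22.4581
  f6: (p3, p0, p8) → 35.0897
  f7: (p4, p6, p5) → 41.6314
  f8: (p4, p7, p2) → 32.2253
  f9: (p4, p6, p2) → 27.0905
  f10: (p1, p7, p0) → 43.7792
  f11: (p1, p3, p0) → 14.1960
  f12: (p1, p4, p7) → 37.6480
  f13: (p1, p3, p5) → 9.3609
  f14: (p1, p4, p5) → 31.1794
Σ area = 479.202

Euler: V−E+F = 9−21+14 = 2.


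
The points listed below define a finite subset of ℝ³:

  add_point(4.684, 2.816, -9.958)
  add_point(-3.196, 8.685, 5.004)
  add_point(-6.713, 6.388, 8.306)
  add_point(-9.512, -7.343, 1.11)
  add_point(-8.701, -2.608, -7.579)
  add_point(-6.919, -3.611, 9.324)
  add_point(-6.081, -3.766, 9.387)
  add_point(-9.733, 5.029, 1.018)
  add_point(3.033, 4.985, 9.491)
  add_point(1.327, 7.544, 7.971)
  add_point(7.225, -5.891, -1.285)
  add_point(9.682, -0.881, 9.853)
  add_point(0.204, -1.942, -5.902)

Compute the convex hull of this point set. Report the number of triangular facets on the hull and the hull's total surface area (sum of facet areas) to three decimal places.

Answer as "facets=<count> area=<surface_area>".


Extreme-point indices: [0, 1, 2, 3, 4, 5, 6, 7, 8, 9, 10, 11] — 12 of 13 on the boundary.

Facet areas (half cross-product norm):
  f1: (p5, p3, p7) → 53.5782
  f2: (p4, p3, p7) → 53.8275
  f3: (p4, p0, p7) → 84.4187
  f4: (p10, p0, p11) → 72.3429
  f5: (p10, p4, p3) → 81.6777
  f6: (p10, p4, p0) → 90.2697
  f7: (p2, p5, p7) → 40.0935
  f8: (p6, p5, p3) → 3.8694
  f9: (p6, p10, p3) → 79.0121
  f10: (p6, p10, p11) → 95.4971
  f11: (p9, p0, p11) → 111.8946
  f12: (p8, p2, p5) → 49.4087
  f13: (p8, p6, p5) → 4.3890
  f14: (p8, p6, p11) → 55.8712
  f15: (p8, p9, p11) → 7.1236
  f16: (p8, p9, p2) → 12.9692
  f17: (p1, p0, p7) → 74.4806
  f18: (p1, p9, p0) → 49.4672
  f19: (p1, p2, p7) → 20.7540
  f20: (p1, p9, p2) → 14.6658
Σ area = 1055.611

Euler: V−E+F = 12−30+20 = 2.

facets=20 area=1055.611


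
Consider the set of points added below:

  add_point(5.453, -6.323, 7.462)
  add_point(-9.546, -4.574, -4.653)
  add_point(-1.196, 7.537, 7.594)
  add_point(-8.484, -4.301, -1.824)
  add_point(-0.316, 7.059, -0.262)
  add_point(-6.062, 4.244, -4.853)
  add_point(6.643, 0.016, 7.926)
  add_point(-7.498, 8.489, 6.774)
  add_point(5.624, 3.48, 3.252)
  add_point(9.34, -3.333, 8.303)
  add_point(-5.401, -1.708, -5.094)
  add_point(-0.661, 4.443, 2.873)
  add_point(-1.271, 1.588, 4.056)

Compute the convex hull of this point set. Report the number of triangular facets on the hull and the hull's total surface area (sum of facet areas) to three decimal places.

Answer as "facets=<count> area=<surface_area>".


11 of the 13 inputs are extreme points: [0, 1, 2, 3, 4, 5, 6, 7, 8, 9, 10].

Facet areas (half cross-product norm):
  f1: (p0, p7, p9) → 48.8657
  f2: (p0, p10, p1) → 41.5516
  f3: (p0, p10, p9) → 38.1757
  f4: (p5, p7, p1) → 57.1357
  f5: (p5, p10, p1) → 13.3905
  f6: (p5, p4, p7) → 39.9111
  f7: (p2, p7, p9) → 29.5986
  f8: (p2, p4, p7) → 25.4448
  f9: (p3, p7, p1) → 18.4548
  f10: (p3, p0, p1) → 15.6343
  f11: (p3, p0, p7) → 125.7734
  f12: (p8, p2, p4) → 28.9986
  f13: (p8, p10, p9) → 64.0675
  f14: (p8, p5, p10) → 42.3666
  f15: (p8, p5, p4) → 23.0937
  f16: (p6, p2, p9) → 3.2726
  f17: (p6, p8, p9) → 9.8790
  f18: (p6, p8, p2) → 26.7108
Σ area = 652.325

Check V−E+F: 11 − 27 + 18 = 2.

facets=18 area=652.325


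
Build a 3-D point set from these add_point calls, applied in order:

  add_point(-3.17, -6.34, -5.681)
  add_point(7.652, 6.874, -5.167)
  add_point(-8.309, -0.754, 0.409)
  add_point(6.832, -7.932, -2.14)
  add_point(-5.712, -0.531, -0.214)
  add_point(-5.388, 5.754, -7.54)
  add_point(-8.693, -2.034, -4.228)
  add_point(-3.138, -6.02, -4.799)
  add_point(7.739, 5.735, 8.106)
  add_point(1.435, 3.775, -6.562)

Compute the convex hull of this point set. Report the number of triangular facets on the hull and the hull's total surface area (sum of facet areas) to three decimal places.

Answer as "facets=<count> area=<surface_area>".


Hull vertices (9/10): indices [0, 1, 2, 3, 5, 6, 7, 8, 9].

Area of each hull facet:
  f1: (p1, p3, p8) → 96.7033
  f2: (p5, p1, p8) → 87.2029
  f3: (p2, p3, p8) → 134.0200
  f4: (p2, p5, p6) → 21.8249
  f5: (p2, p5, p8) → 100.1996
  f6: (p0, p5, p6) → 32.0668
  f7: (p0, p2, p6) → 16.4979
  f8: (p9, p5, p1) → 17.0596
  f9: (p9, p0, p5) → 39.6262
  f10: (p9, p1, p3) → 48.2500
  f11: (p9, p0, p3) → 58.2834
  f12: (p7, p2, p3) → 40.9363
  f13: (p7, p0, p3) → 4.8179
  f14: (p7, p0, p2) → 2.9386
Σ area = 700.428

Check V−E+F: 9 − 21 + 14 = 2.

facets=14 area=700.428


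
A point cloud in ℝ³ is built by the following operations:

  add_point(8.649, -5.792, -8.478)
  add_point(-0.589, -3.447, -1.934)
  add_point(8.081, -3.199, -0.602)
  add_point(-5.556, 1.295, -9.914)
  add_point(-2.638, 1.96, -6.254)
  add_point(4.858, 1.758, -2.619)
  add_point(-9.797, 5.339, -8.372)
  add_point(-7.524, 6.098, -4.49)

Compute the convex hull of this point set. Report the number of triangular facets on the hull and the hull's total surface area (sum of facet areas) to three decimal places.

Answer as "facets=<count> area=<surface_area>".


Hull vertices (7/8): indices [0, 1, 2, 3, 5, 6, 7].

Facet areas (half cross-product norm):
  f1: (p3, p0, p6) → 21.2950
  f2: (p1, p3, p6) → 28.6761
  f3: (p1, p2, p0) → 36.3344
  f4: (p1, p3, p0) → 60.8114
  f5: (p5, p0, p6) → 79.3182
  f6: (p5, p2, p0) → 25.9543
  f7: (p7, p1, p6) → 25.9472
  f8: (p7, p5, p6) → 25.6147
  f9: (p7, p1, p2) → 43.2470
  f10: (p7, p5, p2) → 25.5193
Σ area = 372.718

Euler: V−E+F = 7−15+10 = 2.

facets=10 area=372.718


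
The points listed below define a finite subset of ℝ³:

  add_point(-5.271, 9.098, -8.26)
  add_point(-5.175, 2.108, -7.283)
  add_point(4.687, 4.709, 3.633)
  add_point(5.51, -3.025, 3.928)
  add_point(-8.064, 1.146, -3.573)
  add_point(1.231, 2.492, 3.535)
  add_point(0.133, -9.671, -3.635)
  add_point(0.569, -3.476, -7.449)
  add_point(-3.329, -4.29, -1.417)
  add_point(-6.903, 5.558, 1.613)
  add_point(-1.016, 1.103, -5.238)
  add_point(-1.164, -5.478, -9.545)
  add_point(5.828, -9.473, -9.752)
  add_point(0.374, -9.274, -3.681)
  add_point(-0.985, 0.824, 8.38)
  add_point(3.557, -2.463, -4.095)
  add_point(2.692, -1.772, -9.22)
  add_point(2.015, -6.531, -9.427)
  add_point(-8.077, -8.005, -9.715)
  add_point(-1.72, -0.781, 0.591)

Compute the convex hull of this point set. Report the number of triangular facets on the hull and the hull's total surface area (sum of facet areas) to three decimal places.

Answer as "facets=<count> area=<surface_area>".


facets=18 area=870.825

Hull vertices (11/20): indices [0, 2, 3, 4, 6, 9, 11, 12, 14, 16, 18].

Triangle areas on the boundary:
  f1: (p16, p2, p12) → 55.0262
  f2: (p16, p2, p0) → 92.2802
  f3: (p6, p12, p18) → 43.0208
  f4: (p6, p14, p18) → 79.4533
  f5: (p9, p14, p18) → 89.4444
  f6: (p9, p2, p0) → 62.5691
  f7: (p9, p2, p14) → 41.5867
  f8: (p11, p0, p18) → 55.7786
  f9: (p11, p16, p0) → 35.8510
  f10: (p11, p12, p18) → 22.6811
  f11: (p11, p16, p12) → 20.7172
  f12: (p3, p6, p12) → 47.1701
  f13: (p3, p6, p14) → 48.5189
  f14: (p3, p2, p12) → 54.1687
  f15: (p3, p2, p14) → 29.6279
  f16: (p4, p0, p18) → 48.3712
  f17: (p4, p9, p18) → 12.0003
  f18: (p4, p9, p0) → 32.5594
Σ area = 870.825

Euler characteristic 11−27+18 = 2 ✓


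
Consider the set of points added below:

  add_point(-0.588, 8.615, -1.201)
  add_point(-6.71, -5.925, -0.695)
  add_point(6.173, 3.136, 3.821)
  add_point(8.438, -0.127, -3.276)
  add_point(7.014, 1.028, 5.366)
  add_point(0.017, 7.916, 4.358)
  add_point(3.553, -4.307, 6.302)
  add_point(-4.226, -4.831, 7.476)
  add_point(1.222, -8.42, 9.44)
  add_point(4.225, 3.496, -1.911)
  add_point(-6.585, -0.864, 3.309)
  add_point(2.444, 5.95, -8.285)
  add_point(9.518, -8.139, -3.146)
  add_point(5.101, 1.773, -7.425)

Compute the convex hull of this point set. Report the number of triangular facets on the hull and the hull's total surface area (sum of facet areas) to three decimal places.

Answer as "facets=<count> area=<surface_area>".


12 of the 14 inputs are extreme points: [0, 1, 2, 3, 4, 5, 7, 8, 10, 11, 12, 13].

Area of each hull facet:
  f1: (p8, p12, p1) → 93.7612
  f2: (p11, p0, p1) → 63.8106
  f3: (p10, p0, p1) → 35.8773
  f4: (p4, p8, p12) → 72.9539
  f5: (p3, p4, p12) → 35.3865
  f6: (p5, p4, p8) → 56.4797
  f7: (p5, p10, p0) → 31.0388
  f8: (p13, p3, p12) → 20.7023
  f9: (p13, p3, p11) → 9.8983
  f10: (p13, p12, p1) → 87.1863
  f11: (p13, p11, p1) → 39.1102
  f12: (p2, p3, p11) → 40.2311
  f13: (p2, p3, p4) → 11.1112
  f14: (p2, p5, p4) → 7.9376
  f15: (p2, p11, p0) → 40.9598
  f16: (p2, p5, p0) → 21.9179
  f17: (p7, p5, p8) → 44.7282
  f18: (p7, p5, p10) → 33.4925
  f19: (p7, p8, p1) → 26.3771
  f20: (p7, p10, p1) → 20.0080
Σ area = 792.968

Check V−E+F: 12 − 30 + 20 = 2.

facets=20 area=792.968


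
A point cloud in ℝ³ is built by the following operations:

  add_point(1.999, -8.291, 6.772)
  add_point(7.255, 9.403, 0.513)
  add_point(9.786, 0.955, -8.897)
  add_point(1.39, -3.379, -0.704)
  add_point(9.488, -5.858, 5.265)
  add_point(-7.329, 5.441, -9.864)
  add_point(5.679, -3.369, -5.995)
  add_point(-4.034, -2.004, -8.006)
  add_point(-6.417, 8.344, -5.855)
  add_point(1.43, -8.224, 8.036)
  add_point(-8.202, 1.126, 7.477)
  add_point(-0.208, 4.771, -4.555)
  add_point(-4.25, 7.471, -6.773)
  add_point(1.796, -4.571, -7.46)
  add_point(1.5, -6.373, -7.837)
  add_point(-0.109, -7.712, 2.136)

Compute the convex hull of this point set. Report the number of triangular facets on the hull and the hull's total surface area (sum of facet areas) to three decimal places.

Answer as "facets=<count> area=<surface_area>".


Extreme-point indices: [0, 1, 2, 4, 5, 7, 8, 9, 10, 12, 14, 15] — 12 of 16 on the boundary.

Area of each hull facet:
  f1: (p4, p1, p10) → 138.8417
  f2: (p4, p1, p2) → 93.8703
  f3: (p14, p4, p2) → 80.5676
  f4: (p14, p4, p0) → 57.9738
  f5: (p8, p1, p10) → 112.3346
  f6: (p9, p4, p10) → 52.9325
  f7: (p9, p4, p0) → 4.6839
  f8: (p5, p7, p10) → 68.0881
  f9: (p5, p8, p10) → 35.1787
  f10: (p5, p14, p2) → 82.3482
  f11: (p5, p14, p7) → 14.6640
  f12: (p15, p14, p7) → 35.9286
  f13: (p15, p7, p10) → 79.3400
  f14: (p15, p9, p10) → 39.4766
  f15: (p15, p14, p0) → 14.3660
  f16: (p15, p9, p0) → 2.7036
  f17: (p12, p8, p1) → 15.1483
  f18: (p12, p5, p8) → 5.9507
  f19: (p12, p1, p2) → 84.1961
  f20: (p12, p5, p2) → 35.7098
Σ area = 1054.303

Check V−E+F: 12 − 30 + 20 = 2.

facets=20 area=1054.303


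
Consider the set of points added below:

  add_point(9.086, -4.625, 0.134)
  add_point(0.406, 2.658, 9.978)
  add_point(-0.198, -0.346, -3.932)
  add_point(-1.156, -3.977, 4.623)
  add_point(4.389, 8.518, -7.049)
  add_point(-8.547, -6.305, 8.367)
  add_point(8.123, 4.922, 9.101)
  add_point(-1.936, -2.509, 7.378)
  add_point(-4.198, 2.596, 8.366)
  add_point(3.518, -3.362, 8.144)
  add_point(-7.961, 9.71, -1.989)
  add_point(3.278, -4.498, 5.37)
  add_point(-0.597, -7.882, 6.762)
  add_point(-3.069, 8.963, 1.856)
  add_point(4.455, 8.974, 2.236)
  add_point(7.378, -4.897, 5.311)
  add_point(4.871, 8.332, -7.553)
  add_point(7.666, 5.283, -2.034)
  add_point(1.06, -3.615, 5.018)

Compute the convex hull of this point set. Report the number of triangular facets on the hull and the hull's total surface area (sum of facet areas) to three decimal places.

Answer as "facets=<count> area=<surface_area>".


facets=26 area=936.557

15 of the 19 inputs are extreme points: [0, 1, 2, 4, 5, 6, 8, 9, 10, 12, 13, 14, 15, 16, 17].

Triangle areas on the boundary:
  f1: (p2, p10, p5) → 101.8975
  f2: (p8, p10, p5) → 60.5682
  f3: (p8, p1, p5) → 21.8657
  f4: (p13, p14, p10) → 13.8305
  f5: (p13, p8, p10) → 26.0665
  f6: (p13, p8, p1) → 22.2470
  f7: (p16, p2, p10) → 65.5290
  f8: (p16, p2, p0) → 58.7128
  f9: (p9, p1, p5) → 42.4099
  f10: (p6, p13, p1) → 43.8178
  f11: (p6, p13, p14) → 29.4128
  f12: (p6, p9, p1) → 27.7575
  f13: (p6, p9, p15) → 23.9203
  f14: (p6, p15, p0) → 27.7086
  f15: (p4, p14, p10) → 57.7391
  f16: (p4, p16, p10) → 2.0864
  f17: (p4, p16, p14) → 2.3782
  f18: (p12, p9, p5) → 23.1028
  f19: (p12, p9, p15) → 15.5531
  f20: (p12, p15, p0) → 20.8652
  f21: (p12, p2, p5) → 53.9056
  f22: (p12, p2, p0) → 62.3444
  f23: (p17, p16, p14) → 22.3307
  f24: (p17, p6, p14) → 28.4616
  f25: (p17, p16, p0) → 26.7391
  f26: (p17, p6, p0) → 55.3070
Σ area = 936.557

Euler characteristic 15−39+26 = 2 ✓


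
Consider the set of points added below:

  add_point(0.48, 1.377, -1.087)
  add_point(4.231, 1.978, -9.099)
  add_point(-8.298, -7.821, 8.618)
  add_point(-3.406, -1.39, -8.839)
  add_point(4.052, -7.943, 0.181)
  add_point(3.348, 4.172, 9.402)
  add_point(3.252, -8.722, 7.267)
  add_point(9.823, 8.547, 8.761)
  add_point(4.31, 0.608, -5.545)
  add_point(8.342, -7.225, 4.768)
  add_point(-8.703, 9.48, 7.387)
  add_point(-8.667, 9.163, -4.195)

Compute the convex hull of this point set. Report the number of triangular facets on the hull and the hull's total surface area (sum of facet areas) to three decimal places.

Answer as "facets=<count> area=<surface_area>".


Hull vertices (10/12): indices [1, 2, 3, 4, 5, 6, 7, 9, 10, 11].

Triangle areas on the boundary:
  f1: (p11, p7, p10) → 107.4956
  f2: (p11, p1, p7) → 151.0710
  f3: (p11, p3, p1) → 52.8347
  f4: (p11, p2, p10) → 100.4134
  f5: (p11, p2, p3) → 120.3281
  f6: (p9, p6, p7) → 46.7209
  f7: (p9, p1, p7) → 133.6348
  f8: (p5, p6, p7) → 43.0208
  f9: (p5, p2, p6) → 75.9264
  f10: (p5, p7, p10) → 44.8494
  f11: (p5, p2, p10) → 104.3756
  f12: (p4, p3, p1) → 53.5911
  f13: (p4, p9, p1) → 39.2851
  f14: (p4, p9, p6) → 17.6305
  f15: (p4, p2, p6) → 40.8422
  f16: (p4, p2, p3) → 99.9628
Σ area = 1231.982

Check V−E+F: 10 − 24 + 16 = 2.

facets=16 area=1231.982


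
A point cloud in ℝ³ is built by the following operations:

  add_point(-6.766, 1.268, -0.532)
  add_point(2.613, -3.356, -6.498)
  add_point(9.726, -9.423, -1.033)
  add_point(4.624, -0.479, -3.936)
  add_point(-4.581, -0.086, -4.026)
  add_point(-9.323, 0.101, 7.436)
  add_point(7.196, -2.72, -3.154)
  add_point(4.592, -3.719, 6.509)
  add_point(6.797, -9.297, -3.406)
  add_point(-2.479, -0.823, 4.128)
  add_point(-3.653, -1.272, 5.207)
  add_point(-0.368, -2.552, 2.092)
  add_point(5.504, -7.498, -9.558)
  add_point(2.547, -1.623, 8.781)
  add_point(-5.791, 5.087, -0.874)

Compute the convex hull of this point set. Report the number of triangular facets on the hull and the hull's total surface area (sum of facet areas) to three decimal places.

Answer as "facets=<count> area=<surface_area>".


facets=18 area=612.463

Hull vertices (11/15): indices [0, 2, 3, 4, 5, 6, 7, 8, 12, 13, 14].

Facet areas (half cross-product norm):
  f1: (p13, p14, p5) → 61.2539
  f2: (p7, p2, p5) → 59.5023
  f3: (p7, p13, p5) → 18.6051
  f4: (p8, p2, p5) → 39.0878
  f5: (p8, p12, p5) → 69.0546
  f6: (p8, p12, p2) → 8.0903
  f7: (p4, p12, p5) → 63.5112
  f8: (p4, p12, p14) → 25.1181
  f9: (p6, p7, p13) → 13.7408
  f10: (p6, p7, p2) → 36.1345
  f11: (p6, p12, p2) → 29.6793
  f12: (p0, p14, p5) → 15.9985
  f13: (p0, p4, p5) → 9.0690
  f14: (p0, p4, p14) → 8.5309
  f15: (p3, p13, p14) → 74.1073
  f16: (p3, p6, p13) → 22.3518
  f17: (p3, p12, p14) → 44.3512
  f18: (p3, p6, p12) → 14.2760
Σ area = 612.463

Euler characteristic 11−27+18 = 2 ✓


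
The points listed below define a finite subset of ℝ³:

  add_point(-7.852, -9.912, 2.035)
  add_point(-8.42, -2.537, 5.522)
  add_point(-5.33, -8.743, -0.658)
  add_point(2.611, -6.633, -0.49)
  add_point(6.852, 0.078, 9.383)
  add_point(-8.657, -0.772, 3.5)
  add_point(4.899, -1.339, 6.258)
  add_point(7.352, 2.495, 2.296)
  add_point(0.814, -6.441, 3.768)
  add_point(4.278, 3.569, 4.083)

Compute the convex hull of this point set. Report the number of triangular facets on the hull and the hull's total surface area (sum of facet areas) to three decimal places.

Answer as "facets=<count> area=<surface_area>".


9 of the 10 inputs are extreme points: [0, 1, 2, 3, 4, 5, 7, 8, 9].

Facet areas (half cross-product norm):
  f1: (p2, p7, p5) → 76.8554
  f2: (p2, p0, p5) → 17.8258
  f3: (p9, p7, p5) → 18.7952
  f4: (p9, p4, p5) → 45.5427
  f5: (p9, p4, p7) → 12.6717
  f6: (p1, p0, p5) → 10.5861
  f7: (p1, p4, p5) → 21.2411
  f8: (p1, p4, p0) → 64.1707
  f9: (p3, p4, p7) → 39.9167
  f10: (p3, p2, p7) → 33.0822
  f11: (p3, p2, p0) → 11.4660
  f12: (p8, p4, p0) → 26.4046
  f13: (p8, p3, p0) → 21.6348
  f14: (p8, p3, p4) → 23.2335
Σ area = 423.427

Check V−E+F: 9 − 21 + 14 = 2.

facets=14 area=423.427


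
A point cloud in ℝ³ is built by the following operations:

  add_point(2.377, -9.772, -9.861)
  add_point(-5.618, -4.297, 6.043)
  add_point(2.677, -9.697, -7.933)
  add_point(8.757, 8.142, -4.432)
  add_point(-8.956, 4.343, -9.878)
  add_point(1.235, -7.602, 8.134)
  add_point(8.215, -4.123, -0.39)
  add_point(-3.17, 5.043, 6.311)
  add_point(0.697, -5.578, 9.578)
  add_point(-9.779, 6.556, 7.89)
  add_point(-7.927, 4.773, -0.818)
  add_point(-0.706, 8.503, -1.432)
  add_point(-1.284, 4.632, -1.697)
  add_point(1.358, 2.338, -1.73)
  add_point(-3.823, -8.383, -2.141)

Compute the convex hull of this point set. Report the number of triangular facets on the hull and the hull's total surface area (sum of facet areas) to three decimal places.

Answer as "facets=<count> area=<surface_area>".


facets=20 area=1124.485

12 of the 15 inputs are extreme points: [0, 1, 2, 3, 4, 5, 6, 7, 8, 9, 11, 14].

Per-facet area ½‖(b−a)×(c−a)‖:
  f1: (p4, p0, p3) → 154.5825
  f2: (p11, p3, p9) → 32.6957
  f3: (p11, p4, p9) → 82.3003
  f4: (p11, p4, p3) → 56.6541
  f5: (p6, p0, p3) → 78.8083
  f6: (p6, p8, p3) → 75.0421
  f7: (p6, p8, p5) → 13.9855
  f8: (p14, p4, p0) → 78.5865
  f9: (p7, p3, p9) → 34.1065
  f10: (p7, p8, p9) → 36.6698
  f11: (p7, p8, p3) → 95.5505
  f12: (p2, p6, p0) → 6.6339
  f13: (p2, p6, p5) → 62.8425
  f14: (p2, p14, p0) → 7.2250
  f15: (p2, p14, p5) → 48.6057
  f16: (p1, p14, p5) → 36.5186
  f17: (p1, p8, p9) → 39.8423
  f18: (p1, p8, p5) → 9.3376
  f19: (p1, p4, p9) → 101.0813
  f20: (p1, p14, p4) → 73.4157
Σ area = 1124.485

Check V−E+F: 12 − 30 + 20 = 2.


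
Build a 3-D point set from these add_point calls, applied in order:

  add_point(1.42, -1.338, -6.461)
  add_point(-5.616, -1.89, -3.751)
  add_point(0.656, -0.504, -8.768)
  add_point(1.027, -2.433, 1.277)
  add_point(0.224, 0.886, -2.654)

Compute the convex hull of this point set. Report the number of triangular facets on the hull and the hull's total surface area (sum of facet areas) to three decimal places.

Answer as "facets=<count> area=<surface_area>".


Hull vertices (5/5): indices [0, 1, 2, 3, 4].

Per-facet area ½‖(b−a)×(c−a)‖:
  f1: (p3, p0, p1) → 26.9589
  f2: (p3, p4, p1) → 17.0751
  f3: (p3, p4, p0) → 11.4234
  f4: (p2, p0, p1) → 9.6891
  f5: (p2, p4, p1) → 20.2139
  f6: (p2, p4, p0) → 5.0399
Σ area = 90.400

Euler: V−E+F = 5−9+6 = 2.

facets=6 area=90.400


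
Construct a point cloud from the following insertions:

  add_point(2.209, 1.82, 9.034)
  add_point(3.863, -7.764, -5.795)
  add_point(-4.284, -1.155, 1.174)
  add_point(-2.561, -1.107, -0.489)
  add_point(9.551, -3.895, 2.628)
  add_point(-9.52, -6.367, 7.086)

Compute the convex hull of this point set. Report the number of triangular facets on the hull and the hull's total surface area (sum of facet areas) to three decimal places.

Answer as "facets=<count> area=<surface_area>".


facets=8 area=419.346

Points on the hull: [0, 1, 2, 3, 4, 5] (6 of 6).

Per-facet area ½‖(b−a)×(c−a)‖:
  f1: (p0, p4, p5) → 80.4217
  f2: (p1, p4, p5) → 99.5106
  f3: (p3, p0, p4) → 58.6181
  f4: (p3, p1, p4) → 55.4568
  f5: (p2, p1, p5) → 54.2218
  f6: (p2, p3, p1) → 8.2062
  f7: (p2, p0, p5) → 50.2222
  f8: (p2, p3, p0) → 12.6885
Σ area = 419.346

Euler: V−E+F = 6−12+8 = 2.


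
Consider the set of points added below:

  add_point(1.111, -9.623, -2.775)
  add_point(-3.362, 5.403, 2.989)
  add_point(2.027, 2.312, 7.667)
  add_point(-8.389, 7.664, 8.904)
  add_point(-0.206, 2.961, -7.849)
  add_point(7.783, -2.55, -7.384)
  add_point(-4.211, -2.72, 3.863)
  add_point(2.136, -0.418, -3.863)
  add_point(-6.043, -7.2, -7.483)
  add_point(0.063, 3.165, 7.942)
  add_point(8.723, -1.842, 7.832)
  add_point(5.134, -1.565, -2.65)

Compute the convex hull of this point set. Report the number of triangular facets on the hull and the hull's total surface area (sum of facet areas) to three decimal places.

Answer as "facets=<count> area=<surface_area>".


facets=14 area=788.775

Hull vertices (9/12): indices [0, 1, 2, 3, 4, 5, 6, 8, 10].

Facet areas (half cross-product norm):
  f1: (p8, p4, p3) → 112.6765
  f2: (p6, p10, p3) → 82.2783
  f3: (p6, p0, p10) → 72.0026
  f4: (p6, p8, p3) → 58.5271
  f5: (p6, p8, p0) → 47.3139
  f6: (p1, p4, p3) → 18.7772
  f7: (p5, p0, p10) → 76.6557
  f8: (p5, p4, p10) → 73.9516
  f9: (p5, p8, p0) → 47.6785
  f10: (p5, p8, p4) → 56.7582
  f11: (p2, p4, p10) → 60.9970
  f12: (p2, p1, p4) → 42.9638
  f13: (p2, p10, p3) → 6.9194
  f14: (p2, p1, p3) → 31.2748
Σ area = 788.775

Euler: V−E+F = 9−21+14 = 2.


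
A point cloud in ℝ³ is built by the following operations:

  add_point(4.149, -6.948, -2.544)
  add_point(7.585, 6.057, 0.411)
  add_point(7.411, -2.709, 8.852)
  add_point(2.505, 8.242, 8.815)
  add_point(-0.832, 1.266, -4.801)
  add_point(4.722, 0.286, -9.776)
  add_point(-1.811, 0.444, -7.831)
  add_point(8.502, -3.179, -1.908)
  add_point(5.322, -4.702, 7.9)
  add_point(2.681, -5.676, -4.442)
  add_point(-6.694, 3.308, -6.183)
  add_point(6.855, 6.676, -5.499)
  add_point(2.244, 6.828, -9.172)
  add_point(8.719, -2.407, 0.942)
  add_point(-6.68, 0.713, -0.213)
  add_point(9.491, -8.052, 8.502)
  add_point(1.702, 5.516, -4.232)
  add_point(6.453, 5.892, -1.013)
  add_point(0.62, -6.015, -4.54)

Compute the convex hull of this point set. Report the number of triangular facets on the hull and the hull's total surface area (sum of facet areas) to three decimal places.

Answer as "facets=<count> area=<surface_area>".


facets=28 area=855.408

Points on the hull: [0, 1, 2, 3, 5, 6, 7, 8, 9, 10, 11, 12, 13, 14, 15, 18] (16 of 19).

Triangle areas on the boundary:
  f1: (p12, p3, p10) → 87.7451
  f2: (p14, p3, p10) → 45.3910
  f3: (p8, p14, p15) → 19.9401
  f4: (p8, p14, p3) → 90.6451
  f5: (p18, p14, p15) → 85.4092
  f6: (p18, p14, p10) → 35.0046
  f7: (p2, p1, p15) → 27.3566
  f8: (p2, p1, p3) → 55.2660
  f9: (p2, p8, p15) → 8.0765
  f10: (p2, p8, p3) → 17.3034
  f11: (p11, p12, p3) → 41.3113
  f12: (p11, p1, p3) → 20.2358
  f13: (p11, p12, p5) → 20.0652
  f14: (p0, p18, p15) → 14.7375
  f15: (p6, p18, p10) → 18.7742
  f16: (p6, p18, p5) → 25.5312
  f17: (p6, p12, p10) → 22.5664
  f18: (p6, p12, p5) → 22.0995
  f19: (p7, p11, p5) → 36.1697
  f20: (p7, p0, p15) → 33.2077
  f21: (p7, p0, p5) → 26.8762
  f22: (p9, p18, p5) → 8.1468
  f23: (p9, p0, p5) → 8.4602
  f24: (p9, p0, p18) → 2.4757
  f25: (p13, p11, p1) → 25.1958
  f26: (p13, p7, p11) → 15.6463
  f27: (p13, p1, p15) → 30.7672
  f28: (p13, p7, p15) → 11.0036
Σ area = 855.408

Euler characteristic 16−42+28 = 2 ✓


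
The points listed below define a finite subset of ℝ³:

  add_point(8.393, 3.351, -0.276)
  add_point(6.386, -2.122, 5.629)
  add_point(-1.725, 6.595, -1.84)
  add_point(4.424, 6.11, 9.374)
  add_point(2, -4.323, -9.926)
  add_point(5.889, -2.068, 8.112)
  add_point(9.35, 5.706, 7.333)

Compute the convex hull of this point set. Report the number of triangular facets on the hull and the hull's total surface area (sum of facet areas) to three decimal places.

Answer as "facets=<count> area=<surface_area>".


facets=10 area=433.919

Hull vertices (7/7): indices [0, 1, 2, 3, 4, 5, 6].

Area of each hull facet:
  f1: (p3, p6, p2) → 34.0074
  f2: (p5, p4, p2) → 105.1804
  f3: (p5, p3, p2) → 53.7724
  f4: (p5, p3, p6) → 21.4929
  f5: (p0, p6, p2) → 42.5116
  f6: (p0, p4, p2) → 69.3465
  f7: (p1, p5, p4) → 9.6166
  f8: (p1, p0, p4) → 57.6097
  f9: (p1, p5, p6) → 10.7002
  f10: (p1, p0, p6) → 29.6810
Σ area = 433.919

Euler: V−E+F = 7−15+10 = 2.


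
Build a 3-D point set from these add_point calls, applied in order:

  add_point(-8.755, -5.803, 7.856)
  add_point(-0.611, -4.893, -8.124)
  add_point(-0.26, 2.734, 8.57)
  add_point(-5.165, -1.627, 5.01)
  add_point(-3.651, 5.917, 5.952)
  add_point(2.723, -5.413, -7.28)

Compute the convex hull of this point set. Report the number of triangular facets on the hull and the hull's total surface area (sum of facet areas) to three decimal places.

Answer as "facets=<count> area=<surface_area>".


facets=6 area=355.917

5 of the 6 inputs are extreme points: [0, 1, 2, 4, 5].

Triangle areas on the boundary:
  f1: (p2, p5, p0) → 105.4036
  f2: (p2, p4, p0) → 32.1472
  f3: (p2, p4, p5) → 48.1411
  f4: (p1, p5, p0) → 30.5280
  f5: (p1, p4, p0) → 108.4418
  f6: (p1, p4, p5) → 31.2555
Σ area = 355.917

Euler: V−E+F = 5−9+6 = 2.


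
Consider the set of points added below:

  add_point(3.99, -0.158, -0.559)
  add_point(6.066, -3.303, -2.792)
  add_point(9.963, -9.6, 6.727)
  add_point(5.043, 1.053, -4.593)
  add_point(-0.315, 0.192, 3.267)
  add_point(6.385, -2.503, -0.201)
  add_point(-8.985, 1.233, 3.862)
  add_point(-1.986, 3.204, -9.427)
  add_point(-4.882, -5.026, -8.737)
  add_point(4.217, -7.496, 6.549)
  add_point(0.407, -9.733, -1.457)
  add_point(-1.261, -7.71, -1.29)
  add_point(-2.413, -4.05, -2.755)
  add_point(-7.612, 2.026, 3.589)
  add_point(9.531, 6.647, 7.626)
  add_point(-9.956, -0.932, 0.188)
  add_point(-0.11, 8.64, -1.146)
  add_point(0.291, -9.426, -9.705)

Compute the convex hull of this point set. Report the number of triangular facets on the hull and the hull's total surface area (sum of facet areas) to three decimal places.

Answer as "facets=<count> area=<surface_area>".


facets=22 area=1020.634

Extreme-point indices: [1, 2, 3, 6, 7, 8, 9, 10, 13, 14, 15, 16, 17] — 13 of 18 on the boundary.

Triangle areas on the boundary:
  f1: (p10, p17, p15) → 56.3163
  f2: (p10, p17, p2) → 39.0040
  f3: (p1, p14, p2) → 85.7772
  f4: (p1, p17, p2) → 60.7856
  f5: (p8, p17, p15) → 27.1573
  f6: (p8, p7, p15) → 47.9380
  f7: (p8, p7, p17) → 28.2025
  f8: (p9, p14, p2) → 46.3592
  f9: (p9, p6, p14) → 118.9365
  f10: (p9, p10, p2) → 26.3968
  f11: (p9, p6, p15) → 35.0540
  f12: (p9, p10, p15) → 62.5276
  f13: (p16, p7, p15) → 62.8738
  f14: (p16, p6, p15) → 27.3712
  f15: (p3, p7, p17) → 52.4511
  f16: (p3, p1, p17) → 25.9366
  f17: (p3, p1, p14) → 34.1511
  f18: (p3, p16, p14) → 62.2422
  f19: (p3, p16, p7) → 39.1892
  f20: (p13, p6, p14) → 6.6517
  f21: (p13, p16, p14) → 72.4212
  f22: (p13, p16, p6) → 2.8913
Σ area = 1020.634

Euler characteristic 13−33+22 = 2 ✓


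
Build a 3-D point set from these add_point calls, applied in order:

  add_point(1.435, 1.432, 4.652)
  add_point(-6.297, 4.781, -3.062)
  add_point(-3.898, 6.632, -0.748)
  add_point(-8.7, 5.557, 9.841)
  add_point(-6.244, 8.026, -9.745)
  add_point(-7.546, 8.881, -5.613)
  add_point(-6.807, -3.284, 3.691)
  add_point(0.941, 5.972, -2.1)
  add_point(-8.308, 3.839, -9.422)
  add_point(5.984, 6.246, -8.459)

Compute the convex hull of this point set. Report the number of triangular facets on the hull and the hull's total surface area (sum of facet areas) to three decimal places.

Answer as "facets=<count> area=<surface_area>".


Points on the hull: [0, 3, 4, 5, 6, 7, 8, 9] (8 of 10).

Triangle areas on the boundary:
  f1: (p0, p6, p3) → 49.6689
  f2: (p0, p6, p9) → 65.9352
  f3: (p5, p9, p3) → 108.6055
  f4: (p5, p4, p9) → 26.7516
  f5: (p7, p9, p3) → 0.6868
  f6: (p7, p0, p3) → 49.0334
  f7: (p7, p0, p9) → 25.7085
  f8: (p8, p5, p4) → 10.3291
  f9: (p8, p6, p9) → 108.5953
  f10: (p8, p4, p9) → 27.7387
  f11: (p8, p6, p3) → 81.6641
  f12: (p8, p5, p3) → 46.0355
Σ area = 600.752

Euler: V−E+F = 8−18+12 = 2.

facets=12 area=600.752


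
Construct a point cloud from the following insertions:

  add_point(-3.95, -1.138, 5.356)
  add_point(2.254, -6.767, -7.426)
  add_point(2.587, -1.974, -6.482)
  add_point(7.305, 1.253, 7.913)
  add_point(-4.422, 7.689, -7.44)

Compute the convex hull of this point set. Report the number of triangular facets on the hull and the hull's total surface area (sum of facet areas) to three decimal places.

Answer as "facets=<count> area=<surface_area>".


facets=6 area=432.640

5 of the 5 inputs are extreme points: [0, 1, 2, 3, 4].

Triangle areas on the boundary:
  f1: (p0, p3, p4) → 91.2653
  f2: (p0, p1, p4) → 105.0988
  f3: (p0, p1, p3) → 89.2845
  f4: (p2, p3, p4) → 92.4101
  f5: (p2, p1, p4) → 19.8924
  f6: (p2, p1, p3) → 34.6890
Σ area = 432.640

Euler characteristic 5−9+6 = 2 ✓


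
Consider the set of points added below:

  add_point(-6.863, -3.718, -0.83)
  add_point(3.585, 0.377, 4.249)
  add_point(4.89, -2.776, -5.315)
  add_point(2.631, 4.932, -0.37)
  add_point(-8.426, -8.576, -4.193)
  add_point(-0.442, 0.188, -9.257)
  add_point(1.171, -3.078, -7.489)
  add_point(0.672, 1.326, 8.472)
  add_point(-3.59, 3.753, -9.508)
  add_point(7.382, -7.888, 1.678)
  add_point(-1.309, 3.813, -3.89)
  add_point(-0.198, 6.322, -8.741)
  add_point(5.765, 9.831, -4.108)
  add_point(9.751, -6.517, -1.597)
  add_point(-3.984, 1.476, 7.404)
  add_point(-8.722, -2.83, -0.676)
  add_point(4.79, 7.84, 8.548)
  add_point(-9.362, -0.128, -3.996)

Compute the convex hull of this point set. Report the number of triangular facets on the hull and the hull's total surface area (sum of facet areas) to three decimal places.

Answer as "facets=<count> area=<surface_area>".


Hull vertices (14/18): indices [2, 4, 5, 6, 7, 8, 9, 11, 12, 13, 14, 15, 16, 17].

Facet areas (half cross-product norm):
  f1: (p16, p12, p17) → 114.9532
  f2: (p16, p12, p13) → 105.0380
  f3: (p14, p16, p17) → 59.6206
  f4: (p8, p4, p17) → 35.3606
  f5: (p8, p4, p5) → 30.4762
  f6: (p2, p12, p13) → 41.2767
  f7: (p2, p5, p13) → 3.3544
  f8: (p2, p5, p12) → 43.9348
  f9: (p9, p16, p13) → 36.8733
  f10: (p9, p4, p13) → 34.7191
  f11: (p9, p4, p14) → 113.5992
  f12: (p6, p5, p13) → 13.3276
  f13: (p6, p4, p13) → 59.3025
  f14: (p6, p4, p5) → 22.9928
  f15: (p15, p14, p17) → 20.3641
  f16: (p15, p4, p17) → 14.4528
  f17: (p15, p4, p14) → 23.2054
  f18: (p11, p5, p12) → 22.2922
  f19: (p11, p8, p5) → 10.2601
  f20: (p11, p12, p17) → 42.4583
  f21: (p11, p8, p17) → 14.4149
  f22: (p7, p14, p16) → 15.9892
  f23: (p7, p9, p16) → 48.4142
  f24: (p7, p9, p14) → 29.0620
Σ area = 955.742

Check V−E+F: 14 − 36 + 24 = 2.

facets=24 area=955.742


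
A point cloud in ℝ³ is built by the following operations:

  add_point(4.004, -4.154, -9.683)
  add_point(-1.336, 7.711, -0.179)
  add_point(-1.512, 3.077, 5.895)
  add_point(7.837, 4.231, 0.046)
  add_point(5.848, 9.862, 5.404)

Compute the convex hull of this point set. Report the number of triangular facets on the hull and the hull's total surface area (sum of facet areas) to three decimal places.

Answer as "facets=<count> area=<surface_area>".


Points on the hull: [0, 1, 2, 3, 4] (5 of 5).

Area of each hull facet:
  f1: (p0, p3, p2) → 74.0910
  f2: (p4, p3, p2) → 38.8191
  f3: (p1, p0, p2) → 61.5382
  f4: (p1, p4, p2) → 33.8750
  f5: (p1, p0, p3) → 65.6407
  f6: (p1, p4, p3) → 34.8469
Σ area = 308.811

Check V−E+F: 5 − 9 + 6 = 2.

facets=6 area=308.811


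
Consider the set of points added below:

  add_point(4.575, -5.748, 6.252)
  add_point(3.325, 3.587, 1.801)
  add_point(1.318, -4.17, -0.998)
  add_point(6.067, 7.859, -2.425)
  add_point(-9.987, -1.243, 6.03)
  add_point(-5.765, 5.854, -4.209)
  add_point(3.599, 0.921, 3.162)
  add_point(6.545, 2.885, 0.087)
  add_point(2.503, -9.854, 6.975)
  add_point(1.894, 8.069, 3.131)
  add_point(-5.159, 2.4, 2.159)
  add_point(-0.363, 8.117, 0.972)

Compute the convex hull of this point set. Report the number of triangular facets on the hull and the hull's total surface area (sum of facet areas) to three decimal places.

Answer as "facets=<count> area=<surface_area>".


Extreme-point indices: [0, 2, 3, 4, 5, 7, 8, 9, 11] — 9 of 12 on the boundary.

Area of each hull facet:
  f1: (p2, p8, p4) → 65.9453
  f2: (p2, p5, p4) → 74.7631
  f3: (p2, p8, p7) → 41.7627
  f4: (p0, p8, p7) → 12.1302
  f5: (p0, p9, p7) → 40.1326
  f6: (p0, p8, p4) → 35.0166
  f7: (p0, p9, p4) → 97.3409
  f8: (p11, p5, p4) → 50.9385
  f9: (p11, p9, p4) → 21.8008
  f10: (p3, p9, p7) → 18.6578
  f11: (p3, p11, p9) → 10.7816
  f12: (p3, p11, p5) → 27.2203
  f13: (p3, p2, p7) → 19.7245
  f14: (p3, p2, p5) → 68.6872
Σ area = 584.902

Euler characteristic 9−21+14 = 2 ✓

facets=14 area=584.902
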